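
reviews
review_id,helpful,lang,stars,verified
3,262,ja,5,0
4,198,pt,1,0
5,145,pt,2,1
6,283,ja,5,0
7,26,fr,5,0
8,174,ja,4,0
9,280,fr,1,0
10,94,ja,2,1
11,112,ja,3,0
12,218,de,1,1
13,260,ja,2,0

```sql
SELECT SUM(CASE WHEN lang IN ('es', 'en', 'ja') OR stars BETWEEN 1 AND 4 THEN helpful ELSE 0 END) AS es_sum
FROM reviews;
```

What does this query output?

2026

review_id=3: ✓ → 262
review_id=4: ✓ → 198
review_id=5: ✓ → 145
review_id=6: ✓ → 283
review_id=7: ✗
review_id=8: ✓ → 174
review_id=9: ✓ → 280
review_id=10: ✓ → 94
review_id=11: ✓ → 112
review_id=12: ✓ → 218
review_id=13: ✓ → 260
es_sum = 262 + 198 + 145 + 283 + 174 + 280 + 94 + 112 + 218 + 260 = 2026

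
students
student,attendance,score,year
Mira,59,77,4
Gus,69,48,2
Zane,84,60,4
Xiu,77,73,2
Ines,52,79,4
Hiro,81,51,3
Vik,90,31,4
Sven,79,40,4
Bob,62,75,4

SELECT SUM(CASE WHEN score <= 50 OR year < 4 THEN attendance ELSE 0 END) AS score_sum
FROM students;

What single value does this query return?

396

student=Mira: ✗
student=Gus: ✓ → 69
student=Zane: ✗
student=Xiu: ✓ → 77
student=Ines: ✗
student=Hiro: ✓ → 81
student=Vik: ✓ → 90
student=Sven: ✓ → 79
student=Bob: ✗
score_sum = 69 + 77 + 81 + 90 + 79 = 396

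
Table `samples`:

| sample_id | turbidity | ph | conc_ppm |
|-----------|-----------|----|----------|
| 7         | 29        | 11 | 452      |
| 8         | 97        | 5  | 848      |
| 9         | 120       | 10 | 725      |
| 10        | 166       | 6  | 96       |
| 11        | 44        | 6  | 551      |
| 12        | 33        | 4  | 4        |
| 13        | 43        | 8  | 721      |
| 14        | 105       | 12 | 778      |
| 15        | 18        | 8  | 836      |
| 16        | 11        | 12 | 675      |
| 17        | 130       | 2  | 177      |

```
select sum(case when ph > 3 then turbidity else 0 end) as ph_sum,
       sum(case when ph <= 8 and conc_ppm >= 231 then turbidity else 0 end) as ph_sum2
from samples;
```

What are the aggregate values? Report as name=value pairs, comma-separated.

ph_sum=666, ph_sum2=202

[ph_sum: ph > 3]
sample_id=7: ✓ → 29
sample_id=8: ✓ → 97
sample_id=9: ✓ → 120
sample_id=10: ✓ → 166
sample_id=11: ✓ → 44
sample_id=12: ✓ → 33
sample_id=13: ✓ → 43
sample_id=14: ✓ → 105
sample_id=15: ✓ → 18
sample_id=16: ✓ → 11
sample_id=17: ✗
ph_sum = 29 + 97 + 120 + 166 + 44 + 33 + 43 + 105 + 18 + 11 = 666
—
[ph_sum2: ph <= 8 and conc_ppm >= 231]
sample_id=7: ✗
sample_id=8: ✓ → 97
sample_id=9: ✗
sample_id=10: ✗
sample_id=11: ✓ → 44
sample_id=12: ✗
sample_id=13: ✓ → 43
sample_id=14: ✗
sample_id=15: ✓ → 18
sample_id=16: ✗
sample_id=17: ✗
ph_sum2 = 97 + 44 + 43 + 18 = 202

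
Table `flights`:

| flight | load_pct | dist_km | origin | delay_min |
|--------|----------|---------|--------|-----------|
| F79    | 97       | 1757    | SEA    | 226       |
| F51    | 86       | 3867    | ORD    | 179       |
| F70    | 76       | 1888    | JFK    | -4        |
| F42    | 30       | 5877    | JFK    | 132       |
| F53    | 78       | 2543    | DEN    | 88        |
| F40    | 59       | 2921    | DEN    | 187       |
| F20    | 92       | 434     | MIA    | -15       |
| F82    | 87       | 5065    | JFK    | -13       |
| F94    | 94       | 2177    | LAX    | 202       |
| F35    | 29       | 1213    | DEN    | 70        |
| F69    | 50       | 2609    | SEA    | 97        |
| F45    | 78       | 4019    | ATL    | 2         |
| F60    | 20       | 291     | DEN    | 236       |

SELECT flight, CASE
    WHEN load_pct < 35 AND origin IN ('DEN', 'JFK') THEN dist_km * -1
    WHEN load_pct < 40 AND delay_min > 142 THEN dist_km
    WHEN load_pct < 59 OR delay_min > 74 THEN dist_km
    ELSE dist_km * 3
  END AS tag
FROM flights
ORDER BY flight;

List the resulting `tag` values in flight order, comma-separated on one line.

flight=F20: ELSE → 1302
flight=F35: load_pct < 35 AND origin IN ('DEN', 'JFK') → -1213
flight=F40: load_pct < 59 OR delay_min > 74 → 2921
flight=F42: load_pct < 35 AND origin IN ('DEN', 'JFK') → -5877
flight=F45: ELSE → 12057
flight=F51: load_pct < 59 OR delay_min > 74 → 3867
flight=F53: load_pct < 59 OR delay_min > 74 → 2543
flight=F60: load_pct < 35 AND origin IN ('DEN', 'JFK') → -291
flight=F69: load_pct < 59 OR delay_min > 74 → 2609
flight=F70: ELSE → 5664
flight=F79: load_pct < 59 OR delay_min > 74 → 1757
flight=F82: ELSE → 15195
flight=F94: load_pct < 59 OR delay_min > 74 → 2177

1302, -1213, 2921, -5877, 12057, 3867, 2543, -291, 2609, 5664, 1757, 15195, 2177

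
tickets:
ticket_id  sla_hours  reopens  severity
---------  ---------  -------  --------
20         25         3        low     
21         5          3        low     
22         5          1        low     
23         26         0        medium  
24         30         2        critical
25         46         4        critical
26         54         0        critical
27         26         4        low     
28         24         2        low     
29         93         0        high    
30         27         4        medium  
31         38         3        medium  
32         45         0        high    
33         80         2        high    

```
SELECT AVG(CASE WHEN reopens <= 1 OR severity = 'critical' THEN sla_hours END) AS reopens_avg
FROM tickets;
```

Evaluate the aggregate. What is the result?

ticket_id=20: ✗
ticket_id=21: ✗
ticket_id=22: ✓ → 5
ticket_id=23: ✓ → 26
ticket_id=24: ✓ → 30
ticket_id=25: ✓ → 46
ticket_id=26: ✓ → 54
ticket_id=27: ✗
ticket_id=28: ✗
ticket_id=29: ✓ → 93
ticket_id=30: ✗
ticket_id=31: ✗
ticket_id=32: ✓ → 45
ticket_id=33: ✗
reopens_avg = (5 + 26 + 30 + 46 + 54 + 93 + 45) / 7 = 42.7142857143

42.7142857143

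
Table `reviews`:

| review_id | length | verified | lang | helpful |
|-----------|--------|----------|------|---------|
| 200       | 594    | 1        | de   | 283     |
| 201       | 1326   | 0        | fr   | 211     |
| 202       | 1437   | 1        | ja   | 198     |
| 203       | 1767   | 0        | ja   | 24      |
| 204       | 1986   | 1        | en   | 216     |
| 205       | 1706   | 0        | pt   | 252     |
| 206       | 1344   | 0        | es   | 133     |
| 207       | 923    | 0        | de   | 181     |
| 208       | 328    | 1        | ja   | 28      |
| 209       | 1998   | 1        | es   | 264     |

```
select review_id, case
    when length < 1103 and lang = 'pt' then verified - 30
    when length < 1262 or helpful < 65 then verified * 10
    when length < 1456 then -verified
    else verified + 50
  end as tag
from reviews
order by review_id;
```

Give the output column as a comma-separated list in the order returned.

10, 0, -1, 0, 51, 50, 0, 0, 10, 51

review_id=200: length < 1262 or helpful < 65 → 10
review_id=201: length < 1456 → 0
review_id=202: length < 1456 → -1
review_id=203: length < 1262 or helpful < 65 → 0
review_id=204: ELSE → 51
review_id=205: ELSE → 50
review_id=206: length < 1456 → 0
review_id=207: length < 1262 or helpful < 65 → 0
review_id=208: length < 1262 or helpful < 65 → 10
review_id=209: ELSE → 51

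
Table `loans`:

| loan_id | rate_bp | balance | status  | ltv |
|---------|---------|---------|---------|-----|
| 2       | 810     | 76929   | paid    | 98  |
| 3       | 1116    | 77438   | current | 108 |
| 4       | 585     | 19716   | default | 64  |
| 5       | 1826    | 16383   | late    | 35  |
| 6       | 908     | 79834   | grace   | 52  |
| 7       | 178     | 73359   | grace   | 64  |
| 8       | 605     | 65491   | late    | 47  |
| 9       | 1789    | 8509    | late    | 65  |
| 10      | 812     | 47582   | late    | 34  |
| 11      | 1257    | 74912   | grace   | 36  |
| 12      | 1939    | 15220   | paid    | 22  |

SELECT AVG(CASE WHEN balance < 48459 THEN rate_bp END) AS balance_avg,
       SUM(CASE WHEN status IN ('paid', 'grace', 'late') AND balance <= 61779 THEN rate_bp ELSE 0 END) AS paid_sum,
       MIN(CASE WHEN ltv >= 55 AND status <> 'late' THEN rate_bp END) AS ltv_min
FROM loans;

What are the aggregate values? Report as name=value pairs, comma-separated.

[balance_avg: balance < 48459]
loan_id=2: ✗
loan_id=3: ✗
loan_id=4: ✓ → 585
loan_id=5: ✓ → 1826
loan_id=6: ✗
loan_id=7: ✗
loan_id=8: ✗
loan_id=9: ✓ → 1789
loan_id=10: ✓ → 812
loan_id=11: ✗
loan_id=12: ✓ → 1939
balance_avg = (585 + 1826 + 1789 + 812 + 1939) / 5 = 1390.2
—
[paid_sum: status IN ('paid', 'grace', 'late') AND balance <= 61779]
loan_id=2: ✗
loan_id=3: ✗
loan_id=4: ✗
loan_id=5: ✓ → 1826
loan_id=6: ✗
loan_id=7: ✗
loan_id=8: ✗
loan_id=9: ✓ → 1789
loan_id=10: ✓ → 812
loan_id=11: ✗
loan_id=12: ✓ → 1939
paid_sum = 1826 + 1789 + 812 + 1939 = 6366
—
[ltv_min: ltv >= 55 AND status <> 'late']
loan_id=2: ✓ → 810
loan_id=3: ✓ → 1116
loan_id=4: ✓ → 585
loan_id=5: ✗
loan_id=6: ✗
loan_id=7: ✓ → 178
loan_id=8: ✗
loan_id=9: ✗
loan_id=10: ✗
loan_id=11: ✗
loan_id=12: ✗
ltv_min = MIN(810, 1116, 585, 178) = 178

balance_avg=1390.2, paid_sum=6366, ltv_min=178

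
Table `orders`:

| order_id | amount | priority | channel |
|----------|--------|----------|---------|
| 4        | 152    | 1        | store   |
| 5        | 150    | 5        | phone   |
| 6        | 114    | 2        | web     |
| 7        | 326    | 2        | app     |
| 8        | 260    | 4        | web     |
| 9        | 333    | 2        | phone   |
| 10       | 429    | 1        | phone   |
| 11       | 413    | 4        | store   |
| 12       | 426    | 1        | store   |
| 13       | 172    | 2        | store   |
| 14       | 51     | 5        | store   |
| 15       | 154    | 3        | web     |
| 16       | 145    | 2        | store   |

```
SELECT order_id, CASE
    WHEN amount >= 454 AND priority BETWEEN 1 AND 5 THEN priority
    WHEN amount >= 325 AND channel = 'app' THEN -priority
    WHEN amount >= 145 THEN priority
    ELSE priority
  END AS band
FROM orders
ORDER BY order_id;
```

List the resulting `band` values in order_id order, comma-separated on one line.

1, 5, 2, -2, 4, 2, 1, 4, 1, 2, 5, 3, 2

order_id=4: amount >= 145 → 1
order_id=5: amount >= 145 → 5
order_id=6: ELSE → 2
order_id=7: amount >= 325 AND channel = 'app' → -2
order_id=8: amount >= 145 → 4
order_id=9: amount >= 145 → 2
order_id=10: amount >= 145 → 1
order_id=11: amount >= 145 → 4
order_id=12: amount >= 145 → 1
order_id=13: amount >= 145 → 2
order_id=14: ELSE → 5
order_id=15: amount >= 145 → 3
order_id=16: amount >= 145 → 2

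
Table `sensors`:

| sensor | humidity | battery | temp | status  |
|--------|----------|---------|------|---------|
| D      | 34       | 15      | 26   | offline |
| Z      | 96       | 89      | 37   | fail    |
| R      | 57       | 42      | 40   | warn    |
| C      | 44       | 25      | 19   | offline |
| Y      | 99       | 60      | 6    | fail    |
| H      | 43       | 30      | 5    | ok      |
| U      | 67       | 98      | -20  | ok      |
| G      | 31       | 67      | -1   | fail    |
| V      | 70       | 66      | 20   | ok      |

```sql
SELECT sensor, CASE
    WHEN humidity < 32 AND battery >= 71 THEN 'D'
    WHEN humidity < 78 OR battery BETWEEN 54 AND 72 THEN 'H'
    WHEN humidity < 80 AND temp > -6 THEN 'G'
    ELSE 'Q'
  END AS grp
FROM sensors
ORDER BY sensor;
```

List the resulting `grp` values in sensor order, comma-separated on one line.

sensor=C: humidity < 78 OR battery BETWEEN 54 AND 72 → H
sensor=D: humidity < 78 OR battery BETWEEN 54 AND 72 → H
sensor=G: humidity < 78 OR battery BETWEEN 54 AND 72 → H
sensor=H: humidity < 78 OR battery BETWEEN 54 AND 72 → H
sensor=R: humidity < 78 OR battery BETWEEN 54 AND 72 → H
sensor=U: humidity < 78 OR battery BETWEEN 54 AND 72 → H
sensor=V: humidity < 78 OR battery BETWEEN 54 AND 72 → H
sensor=Y: humidity < 78 OR battery BETWEEN 54 AND 72 → H
sensor=Z: ELSE → Q

H, H, H, H, H, H, H, H, Q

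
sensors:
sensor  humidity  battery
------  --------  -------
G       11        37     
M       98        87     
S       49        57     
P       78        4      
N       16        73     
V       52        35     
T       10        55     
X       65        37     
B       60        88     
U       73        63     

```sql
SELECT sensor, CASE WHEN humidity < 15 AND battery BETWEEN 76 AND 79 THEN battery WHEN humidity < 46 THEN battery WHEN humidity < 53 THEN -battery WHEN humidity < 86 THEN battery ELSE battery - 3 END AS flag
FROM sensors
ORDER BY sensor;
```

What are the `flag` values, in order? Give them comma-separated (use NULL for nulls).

sensor=B: humidity < 86 → 88
sensor=G: humidity < 46 → 37
sensor=M: ELSE → 84
sensor=N: humidity < 46 → 73
sensor=P: humidity < 86 → 4
sensor=S: humidity < 53 → -57
sensor=T: humidity < 46 → 55
sensor=U: humidity < 86 → 63
sensor=V: humidity < 53 → -35
sensor=X: humidity < 86 → 37

88, 37, 84, 73, 4, -57, 55, 63, -35, 37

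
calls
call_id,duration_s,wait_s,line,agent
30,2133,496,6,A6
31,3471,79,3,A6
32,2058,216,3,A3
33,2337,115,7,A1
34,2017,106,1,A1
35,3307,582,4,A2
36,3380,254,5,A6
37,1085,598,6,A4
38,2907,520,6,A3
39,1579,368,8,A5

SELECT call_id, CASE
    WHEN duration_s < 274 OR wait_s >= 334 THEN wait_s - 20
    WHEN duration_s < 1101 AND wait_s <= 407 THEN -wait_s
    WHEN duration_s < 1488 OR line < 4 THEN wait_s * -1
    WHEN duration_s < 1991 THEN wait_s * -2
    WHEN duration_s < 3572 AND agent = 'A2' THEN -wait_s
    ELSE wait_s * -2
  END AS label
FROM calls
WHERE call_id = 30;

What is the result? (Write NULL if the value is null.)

call_id = 30: duration_s=2133, wait_s=496, line=6, agent=A6.
duration_s < 274 OR wait_s >= 334 → true → 476

476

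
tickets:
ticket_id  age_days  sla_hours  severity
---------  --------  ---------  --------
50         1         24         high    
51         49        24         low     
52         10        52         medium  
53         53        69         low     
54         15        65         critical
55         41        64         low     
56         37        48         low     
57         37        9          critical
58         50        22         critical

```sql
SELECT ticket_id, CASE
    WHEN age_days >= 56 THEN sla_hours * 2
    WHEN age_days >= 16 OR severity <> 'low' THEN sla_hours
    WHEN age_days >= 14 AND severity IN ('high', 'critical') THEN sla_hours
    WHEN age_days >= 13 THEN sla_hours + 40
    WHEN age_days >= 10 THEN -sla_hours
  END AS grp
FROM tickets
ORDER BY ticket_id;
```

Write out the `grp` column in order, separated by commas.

ticket_id=50: age_days >= 16 OR severity <> 'low' → 24
ticket_id=51: age_days >= 16 OR severity <> 'low' → 24
ticket_id=52: age_days >= 16 OR severity <> 'low' → 52
ticket_id=53: age_days >= 16 OR severity <> 'low' → 69
ticket_id=54: age_days >= 16 OR severity <> 'low' → 65
ticket_id=55: age_days >= 16 OR severity <> 'low' → 64
ticket_id=56: age_days >= 16 OR severity <> 'low' → 48
ticket_id=57: age_days >= 16 OR severity <> 'low' → 9
ticket_id=58: age_days >= 16 OR severity <> 'low' → 22

24, 24, 52, 69, 65, 64, 48, 9, 22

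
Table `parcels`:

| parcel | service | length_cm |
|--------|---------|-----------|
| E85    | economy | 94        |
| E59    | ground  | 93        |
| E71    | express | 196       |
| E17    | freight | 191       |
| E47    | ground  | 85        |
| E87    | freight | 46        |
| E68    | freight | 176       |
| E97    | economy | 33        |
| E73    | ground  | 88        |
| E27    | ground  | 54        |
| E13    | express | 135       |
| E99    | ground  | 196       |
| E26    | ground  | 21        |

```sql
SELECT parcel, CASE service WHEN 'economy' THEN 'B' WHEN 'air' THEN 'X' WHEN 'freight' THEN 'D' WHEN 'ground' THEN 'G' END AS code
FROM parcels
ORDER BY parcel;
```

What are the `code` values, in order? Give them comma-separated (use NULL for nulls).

NULL, D, G, G, G, G, D, NULL, G, B, D, B, G

parcel=E13: (no match → NULL) → NULL
parcel=E17: service='freight' → D
parcel=E26: service='ground' → G
parcel=E27: service='ground' → G
parcel=E47: service='ground' → G
parcel=E59: service='ground' → G
parcel=E68: service='freight' → D
parcel=E71: (no match → NULL) → NULL
parcel=E73: service='ground' → G
parcel=E85: service='economy' → B
parcel=E87: service='freight' → D
parcel=E97: service='economy' → B
parcel=E99: service='ground' → G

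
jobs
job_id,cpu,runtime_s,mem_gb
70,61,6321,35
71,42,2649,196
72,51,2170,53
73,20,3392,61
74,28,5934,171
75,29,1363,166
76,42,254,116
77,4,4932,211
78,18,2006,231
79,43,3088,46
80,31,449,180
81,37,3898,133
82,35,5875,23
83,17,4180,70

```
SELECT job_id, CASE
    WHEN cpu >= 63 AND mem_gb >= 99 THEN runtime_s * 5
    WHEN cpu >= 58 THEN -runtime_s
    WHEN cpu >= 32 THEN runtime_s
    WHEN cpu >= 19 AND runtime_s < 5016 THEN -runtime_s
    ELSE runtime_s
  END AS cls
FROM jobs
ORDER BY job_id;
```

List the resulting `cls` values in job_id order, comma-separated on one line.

job_id=70: cpu >= 58 → -6321
job_id=71: cpu >= 32 → 2649
job_id=72: cpu >= 32 → 2170
job_id=73: cpu >= 19 AND runtime_s < 5016 → -3392
job_id=74: ELSE → 5934
job_id=75: cpu >= 19 AND runtime_s < 5016 → -1363
job_id=76: cpu >= 32 → 254
job_id=77: ELSE → 4932
job_id=78: ELSE → 2006
job_id=79: cpu >= 32 → 3088
job_id=80: cpu >= 19 AND runtime_s < 5016 → -449
job_id=81: cpu >= 32 → 3898
job_id=82: cpu >= 32 → 5875
job_id=83: ELSE → 4180

-6321, 2649, 2170, -3392, 5934, -1363, 254, 4932, 2006, 3088, -449, 3898, 5875, 4180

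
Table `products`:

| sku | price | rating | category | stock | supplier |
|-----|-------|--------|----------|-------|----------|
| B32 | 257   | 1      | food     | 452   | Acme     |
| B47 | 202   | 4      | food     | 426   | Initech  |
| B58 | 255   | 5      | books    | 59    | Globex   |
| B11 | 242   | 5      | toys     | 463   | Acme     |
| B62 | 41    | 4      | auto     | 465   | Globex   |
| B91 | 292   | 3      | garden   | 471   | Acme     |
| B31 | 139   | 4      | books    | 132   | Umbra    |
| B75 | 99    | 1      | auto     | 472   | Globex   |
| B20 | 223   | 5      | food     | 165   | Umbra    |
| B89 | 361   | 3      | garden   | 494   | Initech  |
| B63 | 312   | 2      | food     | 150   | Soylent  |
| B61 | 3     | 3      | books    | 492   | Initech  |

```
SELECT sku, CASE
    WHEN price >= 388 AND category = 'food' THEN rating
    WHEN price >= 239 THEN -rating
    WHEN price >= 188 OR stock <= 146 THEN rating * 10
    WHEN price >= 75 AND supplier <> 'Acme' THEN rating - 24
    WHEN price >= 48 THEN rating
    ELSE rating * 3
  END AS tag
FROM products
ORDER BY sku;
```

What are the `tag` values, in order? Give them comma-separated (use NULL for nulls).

-5, 50, 40, -1, 40, -5, 9, 12, -2, -23, -3, -3

sku=B11: price >= 239 → -5
sku=B20: price >= 188 OR stock <= 146 → 50
sku=B31: price >= 188 OR stock <= 146 → 40
sku=B32: price >= 239 → -1
sku=B47: price >= 188 OR stock <= 146 → 40
sku=B58: price >= 239 → -5
sku=B61: ELSE → 9
sku=B62: ELSE → 12
sku=B63: price >= 239 → -2
sku=B75: price >= 75 AND supplier <> 'Acme' → -23
sku=B89: price >= 239 → -3
sku=B91: price >= 239 → -3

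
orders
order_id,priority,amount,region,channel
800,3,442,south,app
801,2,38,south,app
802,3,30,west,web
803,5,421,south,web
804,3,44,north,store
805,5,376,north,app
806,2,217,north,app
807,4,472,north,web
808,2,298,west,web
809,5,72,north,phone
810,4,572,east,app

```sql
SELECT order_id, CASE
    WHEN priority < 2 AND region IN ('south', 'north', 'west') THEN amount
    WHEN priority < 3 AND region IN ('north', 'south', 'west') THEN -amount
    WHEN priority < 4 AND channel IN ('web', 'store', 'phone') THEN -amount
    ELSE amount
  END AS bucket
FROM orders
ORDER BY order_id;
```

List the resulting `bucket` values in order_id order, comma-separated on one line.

442, -38, -30, 421, -44, 376, -217, 472, -298, 72, 572

order_id=800: ELSE → 442
order_id=801: priority < 3 AND region IN ('north', 'south', 'west') → -38
order_id=802: priority < 4 AND channel IN ('web', 'store', 'phone') → -30
order_id=803: ELSE → 421
order_id=804: priority < 4 AND channel IN ('web', 'store', 'phone') → -44
order_id=805: ELSE → 376
order_id=806: priority < 3 AND region IN ('north', 'south', 'west') → -217
order_id=807: ELSE → 472
order_id=808: priority < 3 AND region IN ('north', 'south', 'west') → -298
order_id=809: ELSE → 72
order_id=810: ELSE → 572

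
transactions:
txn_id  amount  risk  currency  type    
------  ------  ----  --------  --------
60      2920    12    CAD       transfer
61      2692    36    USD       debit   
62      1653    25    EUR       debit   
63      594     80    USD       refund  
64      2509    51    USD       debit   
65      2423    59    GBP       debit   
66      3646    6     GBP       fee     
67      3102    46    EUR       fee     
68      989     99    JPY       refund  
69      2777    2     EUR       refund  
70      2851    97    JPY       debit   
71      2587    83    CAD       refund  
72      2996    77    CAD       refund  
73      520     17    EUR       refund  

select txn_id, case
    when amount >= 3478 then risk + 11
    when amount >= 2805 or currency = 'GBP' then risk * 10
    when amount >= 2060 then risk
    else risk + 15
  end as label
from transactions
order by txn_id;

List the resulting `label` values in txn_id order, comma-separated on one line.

txn_id=60: amount >= 2805 or currency = 'GBP' → 120
txn_id=61: amount >= 2060 → 36
txn_id=62: ELSE → 40
txn_id=63: ELSE → 95
txn_id=64: amount >= 2060 → 51
txn_id=65: amount >= 2805 or currency = 'GBP' → 590
txn_id=66: amount >= 3478 → 17
txn_id=67: amount >= 2805 or currency = 'GBP' → 460
txn_id=68: ELSE → 114
txn_id=69: amount >= 2060 → 2
txn_id=70: amount >= 2805 or currency = 'GBP' → 970
txn_id=71: amount >= 2060 → 83
txn_id=72: amount >= 2805 or currency = 'GBP' → 770
txn_id=73: ELSE → 32

120, 36, 40, 95, 51, 590, 17, 460, 114, 2, 970, 83, 770, 32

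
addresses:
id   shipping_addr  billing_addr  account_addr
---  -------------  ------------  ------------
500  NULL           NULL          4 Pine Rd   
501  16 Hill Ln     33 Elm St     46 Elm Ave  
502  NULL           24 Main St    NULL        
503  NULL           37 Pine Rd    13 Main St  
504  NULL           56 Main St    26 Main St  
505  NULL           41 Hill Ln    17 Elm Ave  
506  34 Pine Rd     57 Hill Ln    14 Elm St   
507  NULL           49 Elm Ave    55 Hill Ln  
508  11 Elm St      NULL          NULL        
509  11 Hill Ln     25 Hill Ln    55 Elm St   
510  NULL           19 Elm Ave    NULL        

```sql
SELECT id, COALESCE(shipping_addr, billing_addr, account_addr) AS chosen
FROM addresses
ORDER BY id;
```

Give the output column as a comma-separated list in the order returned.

id=500: shipping_addr=NULL, billing_addr=NULL, account_addr=4 Pine Rd → 4 Pine Rd
id=501: shipping_addr=16 Hill Ln → 16 Hill Ln
id=502: shipping_addr=NULL, billing_addr=24 Main St → 24 Main St
id=503: shipping_addr=NULL, billing_addr=37 Pine Rd → 37 Pine Rd
id=504: shipping_addr=NULL, billing_addr=56 Main St → 56 Main St
id=505: shipping_addr=NULL, billing_addr=41 Hill Ln → 41 Hill Ln
id=506: shipping_addr=34 Pine Rd → 34 Pine Rd
id=507: shipping_addr=NULL, billing_addr=49 Elm Ave → 49 Elm Ave
id=508: shipping_addr=11 Elm St → 11 Elm St
id=509: shipping_addr=11 Hill Ln → 11 Hill Ln
id=510: shipping_addr=NULL, billing_addr=19 Elm Ave → 19 Elm Ave

4 Pine Rd, 16 Hill Ln, 24 Main St, 37 Pine Rd, 56 Main St, 41 Hill Ln, 34 Pine Rd, 49 Elm Ave, 11 Elm St, 11 Hill Ln, 19 Elm Ave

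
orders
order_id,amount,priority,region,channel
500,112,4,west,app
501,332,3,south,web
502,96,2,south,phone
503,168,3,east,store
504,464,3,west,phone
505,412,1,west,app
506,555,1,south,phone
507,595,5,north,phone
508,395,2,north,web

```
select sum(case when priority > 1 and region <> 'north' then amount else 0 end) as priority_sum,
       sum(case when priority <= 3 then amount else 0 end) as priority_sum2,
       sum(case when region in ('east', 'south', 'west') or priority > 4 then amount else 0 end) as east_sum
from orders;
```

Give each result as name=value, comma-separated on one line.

priority_sum=1172, priority_sum2=2422, east_sum=2734

[priority_sum: priority > 1 and region <> 'north']
order_id=500: ✓ → 112
order_id=501: ✓ → 332
order_id=502: ✓ → 96
order_id=503: ✓ → 168
order_id=504: ✓ → 464
order_id=505: ✗
order_id=506: ✗
order_id=507: ✗
order_id=508: ✗
priority_sum = 112 + 332 + 96 + 168 + 464 = 1172
—
[priority_sum2: priority <= 3]
order_id=500: ✗
order_id=501: ✓ → 332
order_id=502: ✓ → 96
order_id=503: ✓ → 168
order_id=504: ✓ → 464
order_id=505: ✓ → 412
order_id=506: ✓ → 555
order_id=507: ✗
order_id=508: ✓ → 395
priority_sum2 = 332 + 96 + 168 + 464 + 412 + 555 + 395 = 2422
—
[east_sum: region in ('east', 'south', 'west') or priority > 4]
order_id=500: ✓ → 112
order_id=501: ✓ → 332
order_id=502: ✓ → 96
order_id=503: ✓ → 168
order_id=504: ✓ → 464
order_id=505: ✓ → 412
order_id=506: ✓ → 555
order_id=507: ✓ → 595
order_id=508: ✗
east_sum = 112 + 332 + 96 + 168 + 464 + 412 + 555 + 595 = 2734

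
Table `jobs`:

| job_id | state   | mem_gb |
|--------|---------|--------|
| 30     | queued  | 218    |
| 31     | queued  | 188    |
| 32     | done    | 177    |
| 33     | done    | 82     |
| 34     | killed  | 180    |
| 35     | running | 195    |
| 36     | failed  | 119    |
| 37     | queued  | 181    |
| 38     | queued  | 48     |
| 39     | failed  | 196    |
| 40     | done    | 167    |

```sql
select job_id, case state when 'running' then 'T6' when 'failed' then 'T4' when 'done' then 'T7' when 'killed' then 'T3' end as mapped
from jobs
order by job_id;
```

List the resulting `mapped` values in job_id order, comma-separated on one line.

job_id=30: (no match → NULL) → NULL
job_id=31: (no match → NULL) → NULL
job_id=32: state='done' → T7
job_id=33: state='done' → T7
job_id=34: state='killed' → T3
job_id=35: state='running' → T6
job_id=36: state='failed' → T4
job_id=37: (no match → NULL) → NULL
job_id=38: (no match → NULL) → NULL
job_id=39: state='failed' → T4
job_id=40: state='done' → T7

NULL, NULL, T7, T7, T3, T6, T4, NULL, NULL, T4, T7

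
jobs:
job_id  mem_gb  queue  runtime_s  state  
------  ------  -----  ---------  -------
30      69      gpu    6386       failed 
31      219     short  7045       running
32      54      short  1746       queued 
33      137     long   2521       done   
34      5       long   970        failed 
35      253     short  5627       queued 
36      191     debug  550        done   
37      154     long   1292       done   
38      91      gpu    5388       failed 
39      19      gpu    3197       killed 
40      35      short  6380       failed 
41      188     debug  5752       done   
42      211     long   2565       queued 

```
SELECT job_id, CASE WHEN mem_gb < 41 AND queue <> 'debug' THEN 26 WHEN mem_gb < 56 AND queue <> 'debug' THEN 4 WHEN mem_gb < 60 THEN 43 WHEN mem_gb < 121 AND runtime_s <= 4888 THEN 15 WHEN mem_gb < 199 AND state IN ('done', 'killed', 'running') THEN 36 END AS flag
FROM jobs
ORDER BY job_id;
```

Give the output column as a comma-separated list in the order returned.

NULL, NULL, 4, 36, 26, NULL, 36, 36, NULL, 26, 26, 36, NULL

job_id=30: (no match → NULL) → NULL
job_id=31: (no match → NULL) → NULL
job_id=32: mem_gb < 56 AND queue <> 'debug' → 4
job_id=33: mem_gb < 199 AND state IN ('done', 'killed', 'running') → 36
job_id=34: mem_gb < 41 AND queue <> 'debug' → 26
job_id=35: (no match → NULL) → NULL
job_id=36: mem_gb < 199 AND state IN ('done', 'killed', 'running') → 36
job_id=37: mem_gb < 199 AND state IN ('done', 'killed', 'running') → 36
job_id=38: (no match → NULL) → NULL
job_id=39: mem_gb < 41 AND queue <> 'debug' → 26
job_id=40: mem_gb < 41 AND queue <> 'debug' → 26
job_id=41: mem_gb < 199 AND state IN ('done', 'killed', 'running') → 36
job_id=42: (no match → NULL) → NULL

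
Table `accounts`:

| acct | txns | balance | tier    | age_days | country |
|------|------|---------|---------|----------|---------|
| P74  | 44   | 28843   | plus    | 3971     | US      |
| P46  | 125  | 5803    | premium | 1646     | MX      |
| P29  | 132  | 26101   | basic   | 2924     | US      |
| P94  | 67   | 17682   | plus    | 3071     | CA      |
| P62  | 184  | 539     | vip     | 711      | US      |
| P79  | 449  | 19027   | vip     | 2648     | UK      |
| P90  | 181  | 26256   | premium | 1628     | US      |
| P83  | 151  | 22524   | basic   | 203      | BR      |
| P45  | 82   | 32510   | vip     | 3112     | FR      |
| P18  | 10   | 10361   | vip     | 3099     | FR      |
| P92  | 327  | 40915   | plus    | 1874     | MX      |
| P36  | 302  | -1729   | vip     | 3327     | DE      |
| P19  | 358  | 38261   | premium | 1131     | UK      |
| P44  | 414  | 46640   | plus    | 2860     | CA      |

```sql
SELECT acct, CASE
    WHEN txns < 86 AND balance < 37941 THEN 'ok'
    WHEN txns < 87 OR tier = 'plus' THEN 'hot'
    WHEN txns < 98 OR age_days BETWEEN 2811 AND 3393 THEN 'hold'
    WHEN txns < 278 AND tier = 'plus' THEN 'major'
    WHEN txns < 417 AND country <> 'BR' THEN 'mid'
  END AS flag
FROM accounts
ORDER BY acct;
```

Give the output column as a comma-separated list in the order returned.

ok, mid, hold, hold, hot, ok, mid, mid, ok, NULL, NULL, mid, hot, ok

acct=P18: txns < 86 AND balance < 37941 → ok
acct=P19: txns < 417 AND country <> 'BR' → mid
acct=P29: txns < 98 OR age_days BETWEEN 2811 AND 3393 → hold
acct=P36: txns < 98 OR age_days BETWEEN 2811 AND 3393 → hold
acct=P44: txns < 87 OR tier = 'plus' → hot
acct=P45: txns < 86 AND balance < 37941 → ok
acct=P46: txns < 417 AND country <> 'BR' → mid
acct=P62: txns < 417 AND country <> 'BR' → mid
acct=P74: txns < 86 AND balance < 37941 → ok
acct=P79: (no match → NULL) → NULL
acct=P83: (no match → NULL) → NULL
acct=P90: txns < 417 AND country <> 'BR' → mid
acct=P92: txns < 87 OR tier = 'plus' → hot
acct=P94: txns < 86 AND balance < 37941 → ok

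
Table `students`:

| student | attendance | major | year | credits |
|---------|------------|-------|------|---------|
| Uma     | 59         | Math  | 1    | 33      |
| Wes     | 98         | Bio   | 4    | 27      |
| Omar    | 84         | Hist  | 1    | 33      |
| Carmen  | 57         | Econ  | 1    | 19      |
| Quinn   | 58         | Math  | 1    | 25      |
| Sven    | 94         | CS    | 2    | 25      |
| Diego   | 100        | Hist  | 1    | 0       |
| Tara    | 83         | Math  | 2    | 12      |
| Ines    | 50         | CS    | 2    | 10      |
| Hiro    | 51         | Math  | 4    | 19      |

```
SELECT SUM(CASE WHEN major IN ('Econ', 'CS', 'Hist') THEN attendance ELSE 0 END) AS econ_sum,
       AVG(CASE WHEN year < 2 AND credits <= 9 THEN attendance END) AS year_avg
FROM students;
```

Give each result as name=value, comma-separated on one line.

[econ_sum: major IN ('Econ', 'CS', 'Hist')]
student=Uma: ✗
student=Wes: ✗
student=Omar: ✓ → 84
student=Carmen: ✓ → 57
student=Quinn: ✗
student=Sven: ✓ → 94
student=Diego: ✓ → 100
student=Tara: ✗
student=Ines: ✓ → 50
student=Hiro: ✗
econ_sum = 84 + 57 + 94 + 100 + 50 = 385
—
[year_avg: year < 2 AND credits <= 9]
student=Uma: ✗
student=Wes: ✗
student=Omar: ✗
student=Carmen: ✗
student=Quinn: ✗
student=Sven: ✗
student=Diego: ✓ → 100
student=Tara: ✗
student=Ines: ✗
student=Hiro: ✗
year_avg = 100

econ_sum=385, year_avg=100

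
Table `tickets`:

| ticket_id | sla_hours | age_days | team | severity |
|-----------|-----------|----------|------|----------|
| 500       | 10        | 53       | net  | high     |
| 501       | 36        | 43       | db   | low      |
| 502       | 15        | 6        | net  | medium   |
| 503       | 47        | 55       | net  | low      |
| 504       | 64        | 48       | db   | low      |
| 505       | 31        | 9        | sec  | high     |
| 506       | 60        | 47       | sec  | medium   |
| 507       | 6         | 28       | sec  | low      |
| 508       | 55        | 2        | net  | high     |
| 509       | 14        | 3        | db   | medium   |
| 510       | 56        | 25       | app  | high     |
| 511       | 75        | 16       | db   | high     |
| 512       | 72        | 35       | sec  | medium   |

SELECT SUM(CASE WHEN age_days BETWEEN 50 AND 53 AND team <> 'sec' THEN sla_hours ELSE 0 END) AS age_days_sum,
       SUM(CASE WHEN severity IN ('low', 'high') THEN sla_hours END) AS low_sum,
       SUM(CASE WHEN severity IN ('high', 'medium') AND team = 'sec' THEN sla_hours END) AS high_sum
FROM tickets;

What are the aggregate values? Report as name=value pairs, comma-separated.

[age_days_sum: age_days BETWEEN 50 AND 53 AND team <> 'sec']
ticket_id=500: ✓ → 10
ticket_id=501: ✗
ticket_id=502: ✗
ticket_id=503: ✗
ticket_id=504: ✗
ticket_id=505: ✗
ticket_id=506: ✗
ticket_id=507: ✗
ticket_id=508: ✗
ticket_id=509: ✗
ticket_id=510: ✗
ticket_id=511: ✗
ticket_id=512: ✗
age_days_sum = 10
—
[low_sum: severity IN ('low', 'high')]
ticket_id=500: ✓ → 10
ticket_id=501: ✓ → 36
ticket_id=502: ✗
ticket_id=503: ✓ → 47
ticket_id=504: ✓ → 64
ticket_id=505: ✓ → 31
ticket_id=506: ✗
ticket_id=507: ✓ → 6
ticket_id=508: ✓ → 55
ticket_id=509: ✗
ticket_id=510: ✓ → 56
ticket_id=511: ✓ → 75
ticket_id=512: ✗
low_sum = 10 + 36 + 47 + 64 + 31 + 6 + 55 + 56 + 75 = 380
—
[high_sum: severity IN ('high', 'medium') AND team = 'sec']
ticket_id=500: ✗
ticket_id=501: ✗
ticket_id=502: ✗
ticket_id=503: ✗
ticket_id=504: ✗
ticket_id=505: ✓ → 31
ticket_id=506: ✓ → 60
ticket_id=507: ✗
ticket_id=508: ✗
ticket_id=509: ✗
ticket_id=510: ✗
ticket_id=511: ✗
ticket_id=512: ✓ → 72
high_sum = 31 + 60 + 72 = 163

age_days_sum=10, low_sum=380, high_sum=163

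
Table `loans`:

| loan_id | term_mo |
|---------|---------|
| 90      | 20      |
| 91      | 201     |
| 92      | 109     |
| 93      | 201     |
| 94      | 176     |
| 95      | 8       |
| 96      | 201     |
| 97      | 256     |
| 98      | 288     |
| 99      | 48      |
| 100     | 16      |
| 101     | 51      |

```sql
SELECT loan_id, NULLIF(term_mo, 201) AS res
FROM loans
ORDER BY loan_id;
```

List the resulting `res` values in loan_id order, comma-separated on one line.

loan_id=90: term_mo=20 vs 201: differ → 20
loan_id=91: term_mo=201 vs 201: equal → NULL
loan_id=92: term_mo=109 vs 201: differ → 109
loan_id=93: term_mo=201 vs 201: equal → NULL
loan_id=94: term_mo=176 vs 201: differ → 176
loan_id=95: term_mo=8 vs 201: differ → 8
loan_id=96: term_mo=201 vs 201: equal → NULL
loan_id=97: term_mo=256 vs 201: differ → 256
loan_id=98: term_mo=288 vs 201: differ → 288
loan_id=99: term_mo=48 vs 201: differ → 48
loan_id=100: term_mo=16 vs 201: differ → 16
loan_id=101: term_mo=51 vs 201: differ → 51

20, NULL, 109, NULL, 176, 8, NULL, 256, 288, 48, 16, 51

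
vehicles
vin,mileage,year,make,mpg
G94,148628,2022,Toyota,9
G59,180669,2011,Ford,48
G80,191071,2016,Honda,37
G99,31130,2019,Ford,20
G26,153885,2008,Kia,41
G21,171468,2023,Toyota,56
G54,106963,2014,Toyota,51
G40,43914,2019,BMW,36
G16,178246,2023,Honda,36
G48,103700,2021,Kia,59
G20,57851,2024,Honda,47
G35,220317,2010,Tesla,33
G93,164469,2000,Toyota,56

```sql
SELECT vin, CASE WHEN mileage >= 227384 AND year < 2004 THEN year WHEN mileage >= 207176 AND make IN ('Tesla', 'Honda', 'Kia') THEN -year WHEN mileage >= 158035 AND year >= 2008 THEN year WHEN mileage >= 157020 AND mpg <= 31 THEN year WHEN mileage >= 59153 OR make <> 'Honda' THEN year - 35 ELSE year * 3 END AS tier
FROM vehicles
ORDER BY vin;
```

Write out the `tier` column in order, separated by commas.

2023, 6072, 2023, 1973, -2010, 1984, 1986, 1979, 2011, 2016, 1965, 1987, 1984

vin=G16: mileage >= 158035 AND year >= 2008 → 2023
vin=G20: ELSE → 6072
vin=G21: mileage >= 158035 AND year >= 2008 → 2023
vin=G26: mileage >= 59153 OR make <> 'Honda' → 1973
vin=G35: mileage >= 207176 AND make IN ('Tesla', 'Honda', 'Kia') → -2010
vin=G40: mileage >= 59153 OR make <> 'Honda' → 1984
vin=G48: mileage >= 59153 OR make <> 'Honda' → 1986
vin=G54: mileage >= 59153 OR make <> 'Honda' → 1979
vin=G59: mileage >= 158035 AND year >= 2008 → 2011
vin=G80: mileage >= 158035 AND year >= 2008 → 2016
vin=G93: mileage >= 59153 OR make <> 'Honda' → 1965
vin=G94: mileage >= 59153 OR make <> 'Honda' → 1987
vin=G99: mileage >= 59153 OR make <> 'Honda' → 1984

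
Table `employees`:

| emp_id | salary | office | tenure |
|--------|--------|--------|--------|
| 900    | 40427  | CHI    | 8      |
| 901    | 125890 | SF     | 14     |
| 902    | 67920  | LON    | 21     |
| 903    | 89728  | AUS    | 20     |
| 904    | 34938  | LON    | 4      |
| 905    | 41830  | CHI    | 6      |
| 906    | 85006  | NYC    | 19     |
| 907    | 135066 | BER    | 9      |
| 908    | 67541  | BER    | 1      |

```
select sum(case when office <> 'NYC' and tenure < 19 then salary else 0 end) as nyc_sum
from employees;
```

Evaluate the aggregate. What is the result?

445692

emp_id=900: ✓ → 40427
emp_id=901: ✓ → 125890
emp_id=902: ✗
emp_id=903: ✗
emp_id=904: ✓ → 34938
emp_id=905: ✓ → 41830
emp_id=906: ✗
emp_id=907: ✓ → 135066
emp_id=908: ✓ → 67541
nyc_sum = 40427 + 125890 + 34938 + 41830 + 135066 + 67541 = 445692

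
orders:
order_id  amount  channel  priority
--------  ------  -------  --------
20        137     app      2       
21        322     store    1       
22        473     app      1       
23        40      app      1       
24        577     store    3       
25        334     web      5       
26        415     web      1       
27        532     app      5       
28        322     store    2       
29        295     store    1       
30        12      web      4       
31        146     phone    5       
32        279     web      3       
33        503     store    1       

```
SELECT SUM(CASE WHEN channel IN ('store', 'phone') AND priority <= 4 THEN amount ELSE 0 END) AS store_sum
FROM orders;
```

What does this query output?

2019

order_id=20: ✗
order_id=21: ✓ → 322
order_id=22: ✗
order_id=23: ✗
order_id=24: ✓ → 577
order_id=25: ✗
order_id=26: ✗
order_id=27: ✗
order_id=28: ✓ → 322
order_id=29: ✓ → 295
order_id=30: ✗
order_id=31: ✗
order_id=32: ✗
order_id=33: ✓ → 503
store_sum = 322 + 577 + 322 + 295 + 503 = 2019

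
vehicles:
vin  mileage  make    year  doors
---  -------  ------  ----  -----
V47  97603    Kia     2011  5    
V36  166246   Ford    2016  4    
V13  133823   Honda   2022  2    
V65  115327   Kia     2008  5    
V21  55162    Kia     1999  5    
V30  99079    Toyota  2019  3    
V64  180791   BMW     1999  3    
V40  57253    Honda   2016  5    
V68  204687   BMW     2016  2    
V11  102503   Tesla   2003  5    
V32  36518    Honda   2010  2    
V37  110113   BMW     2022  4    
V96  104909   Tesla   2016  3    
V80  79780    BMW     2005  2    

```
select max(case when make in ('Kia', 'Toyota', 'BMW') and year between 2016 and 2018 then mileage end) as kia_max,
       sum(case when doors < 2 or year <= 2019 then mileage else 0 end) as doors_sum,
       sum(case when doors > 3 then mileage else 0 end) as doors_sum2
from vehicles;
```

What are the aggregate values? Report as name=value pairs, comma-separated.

kia_max=204687, doors_sum=1299858, doors_sum2=704207

[kia_max: make in ('Kia', 'Toyota', 'BMW') and year between 2016 and 2018]
vin=V47: ✗
vin=V36: ✗
vin=V13: ✗
vin=V65: ✗
vin=V21: ✗
vin=V30: ✗
vin=V64: ✗
vin=V40: ✗
vin=V68: ✓ → 204687
vin=V11: ✗
vin=V32: ✗
vin=V37: ✗
vin=V96: ✗
vin=V80: ✗
kia_max = MAX(204687) = 204687
—
[doors_sum: doors < 2 or year <= 2019]
vin=V47: ✓ → 97603
vin=V36: ✓ → 166246
vin=V13: ✗
vin=V65: ✓ → 115327
vin=V21: ✓ → 55162
vin=V30: ✓ → 99079
vin=V64: ✓ → 180791
vin=V40: ✓ → 57253
vin=V68: ✓ → 204687
vin=V11: ✓ → 102503
vin=V32: ✓ → 36518
vin=V37: ✗
vin=V96: ✓ → 104909
vin=V80: ✓ → 79780
doors_sum = 97603 + 166246 + 115327 + 55162 + 99079 + 180791 + 57253 + 204687 + 102503 + 36518 + 104909 + 79780 = 1299858
—
[doors_sum2: doors > 3]
vin=V47: ✓ → 97603
vin=V36: ✓ → 166246
vin=V13: ✗
vin=V65: ✓ → 115327
vin=V21: ✓ → 55162
vin=V30: ✗
vin=V64: ✗
vin=V40: ✓ → 57253
vin=V68: ✗
vin=V11: ✓ → 102503
vin=V32: ✗
vin=V37: ✓ → 110113
vin=V96: ✗
vin=V80: ✗
doors_sum2 = 97603 + 166246 + 115327 + 55162 + 57253 + 102503 + 110113 = 704207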